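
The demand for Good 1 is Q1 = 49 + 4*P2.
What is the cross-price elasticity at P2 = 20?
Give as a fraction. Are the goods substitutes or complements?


dQ1/dP2 = 4
At P2 = 20: Q1 = 49 + 4*20 = 129
Exy = (dQ1/dP2)(P2/Q1) = 4 * 20 / 129 = 80/129
Since Exy > 0, the goods are substitutes.

80/129 (substitutes)


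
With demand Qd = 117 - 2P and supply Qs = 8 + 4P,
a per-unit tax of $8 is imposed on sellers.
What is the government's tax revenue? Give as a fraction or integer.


With tax on sellers, new supply: Qs' = 8 + 4(P - 8)
= 4P - 24
New equilibrium quantity:
Q_new = 70
Tax revenue = tax * Q_new = 8 * 70 = 560

560


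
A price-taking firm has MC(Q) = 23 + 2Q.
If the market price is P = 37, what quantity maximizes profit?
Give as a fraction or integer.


In perfect competition, profit is maximized where P = MC.
37 = 23 + 2Q
14 = 2Q
Q* = 14/2 = 7

7


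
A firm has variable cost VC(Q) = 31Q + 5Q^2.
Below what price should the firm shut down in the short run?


AVC(Q) = VC(Q)/Q = 31 + 5Q
AVC is increasing in Q, so minimum AVC is at Q -> 0+.
Min AVC = 31
The firm should shut down if P < 31.

31


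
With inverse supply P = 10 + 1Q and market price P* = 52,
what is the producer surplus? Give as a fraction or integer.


Minimum supply price (at Q=0): P_min = 10
Quantity supplied at P* = 52:
Q* = (52 - 10)/1 = 42
PS = (1/2) * Q* * (P* - P_min)
PS = (1/2) * 42 * (52 - 10)
PS = (1/2) * 42 * 42 = 882

882


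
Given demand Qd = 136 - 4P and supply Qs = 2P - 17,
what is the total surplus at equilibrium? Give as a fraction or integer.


Find equilibrium: 136 - 4P = 2P - 17
136 + 17 = 6P
P* = 153/6 = 51/2
Q* = 2*51/2 - 17 = 34
Inverse demand: P = 34 - Q/4, so P_max = 34
Inverse supply: P = 17/2 + Q/2, so P_min = 17/2
CS = (1/2) * 34 * (34 - 51/2) = 289/2
PS = (1/2) * 34 * (51/2 - 17/2) = 289
TS = CS + PS = 289/2 + 289 = 867/2

867/2


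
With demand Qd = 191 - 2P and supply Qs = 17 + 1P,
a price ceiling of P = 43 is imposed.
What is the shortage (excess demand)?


At P = 43:
Qd = 191 - 2*43 = 105
Qs = 17 + 1*43 = 60
Shortage = Qd - Qs = 105 - 60 = 45

45


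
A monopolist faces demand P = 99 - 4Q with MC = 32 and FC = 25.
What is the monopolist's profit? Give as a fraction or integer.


MR = MC: 99 - 8Q = 32
Q* = 67/8
P* = 99 - 4*67/8 = 131/2
Profit = (P* - MC)*Q* - FC
= (131/2 - 32)*67/8 - 25
= 67/2*67/8 - 25
= 4489/16 - 25 = 4089/16

4089/16


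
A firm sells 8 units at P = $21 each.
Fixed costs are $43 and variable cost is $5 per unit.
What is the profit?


Total Revenue = P * Q = 21 * 8 = $168
Total Cost = FC + VC*Q = 43 + 5*8 = $83
Profit = TR - TC = 168 - 83 = $85

$85


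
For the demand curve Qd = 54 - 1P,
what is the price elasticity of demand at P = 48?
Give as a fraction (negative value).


dQ/dP = -1
At P = 48: Q = 54 - 1*48 = 6
E = (dQ/dP)(P/Q) = (-1)(48/6) = -8

-8


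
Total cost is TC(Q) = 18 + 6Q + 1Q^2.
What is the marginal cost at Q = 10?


MC = dTC/dQ = 6 + 2*1*Q
At Q = 10:
MC = 6 + 2*10
MC = 6 + 20 = 26

26


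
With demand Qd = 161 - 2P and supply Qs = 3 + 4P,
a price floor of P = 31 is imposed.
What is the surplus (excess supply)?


At P = 31:
Qd = 161 - 2*31 = 99
Qs = 3 + 4*31 = 127
Surplus = Qs - Qd = 127 - 99 = 28

28


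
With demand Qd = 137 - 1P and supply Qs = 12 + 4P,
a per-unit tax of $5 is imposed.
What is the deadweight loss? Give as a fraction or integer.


Pre-tax equilibrium quantity: Q* = 112
Post-tax equilibrium quantity: Q_tax = 108
Reduction in quantity: Q* - Q_tax = 4
DWL = (1/2) * tax * (Q* - Q_tax)
DWL = (1/2) * 5 * 4 = 10

10


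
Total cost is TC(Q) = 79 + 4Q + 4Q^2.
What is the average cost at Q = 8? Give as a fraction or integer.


TC(8) = 79 + 4*8 + 4*8^2
TC(8) = 79 + 32 + 256 = 367
AC = TC/Q = 367/8 = 367/8

367/8


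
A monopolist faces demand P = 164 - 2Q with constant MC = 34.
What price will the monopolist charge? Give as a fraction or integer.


MR = 164 - 4Q
Set MR = MC: 164 - 4Q = 34
Q* = 65/2
Substitute into demand:
P* = 164 - 2*65/2 = 99

99


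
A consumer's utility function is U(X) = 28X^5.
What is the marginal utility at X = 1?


MU = dU/dX = 28*5*X^(5-1)
MU = 140*X^4
At X = 1:
MU = 140 * 1^4
MU = 140 * 1 = 140

140


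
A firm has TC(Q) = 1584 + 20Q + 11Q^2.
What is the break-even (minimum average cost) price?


AC(Q) = 1584/Q + 20 + 11Q
To minimize: dAC/dQ = -1584/Q^2 + 11 = 0
Q^2 = 1584/11 = 144
Q* = 12
Min AC = 1584/12 + 20 + 11*12
Min AC = 132 + 20 + 132 = 284

284


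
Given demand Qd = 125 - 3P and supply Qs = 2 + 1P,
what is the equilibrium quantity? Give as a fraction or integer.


First find equilibrium price:
125 - 3P = 2 + 1P
P* = 123/4 = 123/4
Then substitute into demand:
Q* = 125 - 3 * 123/4 = 131/4

131/4


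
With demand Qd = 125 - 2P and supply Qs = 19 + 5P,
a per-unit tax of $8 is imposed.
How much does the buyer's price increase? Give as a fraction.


With a per-unit tax, the buyer's price increase depends on relative slopes.
Supply slope: d = 5, Demand slope: b = 2
Buyer's price increase = d * tax / (b + d)
= 5 * 8 / (2 + 5)
= 40 / 7 = 40/7

40/7


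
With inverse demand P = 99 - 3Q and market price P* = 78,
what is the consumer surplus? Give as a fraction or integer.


Maximum willingness to pay (at Q=0): P_max = 99
Quantity demanded at P* = 78:
Q* = (99 - 78)/3 = 7
CS = (1/2) * Q* * (P_max - P*)
CS = (1/2) * 7 * (99 - 78)
CS = (1/2) * 7 * 21 = 147/2

147/2


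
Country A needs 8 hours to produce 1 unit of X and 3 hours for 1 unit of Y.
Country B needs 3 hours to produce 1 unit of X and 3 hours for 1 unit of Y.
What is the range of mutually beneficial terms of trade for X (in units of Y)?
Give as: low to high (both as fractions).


Opportunity cost of X for Country A = hours_X / hours_Y = 8/3 = 8/3 units of Y
Opportunity cost of X for Country B = hours_X / hours_Y = 3/3 = 1 units of Y
Terms of trade must be between the two opportunity costs.
Range: 1 to 8/3

1 to 8/3


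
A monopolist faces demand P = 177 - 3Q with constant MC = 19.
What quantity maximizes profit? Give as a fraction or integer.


TR = P*Q = (177 - 3Q)Q = 177Q - 3Q^2
MR = dTR/dQ = 177 - 6Q
Set MR = MC:
177 - 6Q = 19
158 = 6Q
Q* = 158/6 = 79/3

79/3


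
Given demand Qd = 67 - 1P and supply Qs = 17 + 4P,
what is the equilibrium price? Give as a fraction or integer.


At equilibrium, Qd = Qs.
67 - 1P = 17 + 4P
67 - 17 = 1P + 4P
50 = 5P
P* = 50/5 = 10

10


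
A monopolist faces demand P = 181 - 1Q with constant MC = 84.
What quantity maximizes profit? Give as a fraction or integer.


TR = P*Q = (181 - 1Q)Q = 181Q - 1Q^2
MR = dTR/dQ = 181 - 2Q
Set MR = MC:
181 - 2Q = 84
97 = 2Q
Q* = 97/2 = 97/2

97/2


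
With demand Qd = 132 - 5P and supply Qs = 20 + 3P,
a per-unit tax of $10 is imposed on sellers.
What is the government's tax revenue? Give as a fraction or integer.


With tax on sellers, new supply: Qs' = 20 + 3(P - 10)
= 3P - 10
New equilibrium quantity:
Q_new = 173/4
Tax revenue = tax * Q_new = 10 * 173/4 = 865/2

865/2


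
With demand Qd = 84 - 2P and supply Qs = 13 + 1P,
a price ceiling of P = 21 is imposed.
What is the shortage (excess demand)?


At P = 21:
Qd = 84 - 2*21 = 42
Qs = 13 + 1*21 = 34
Shortage = Qd - Qs = 42 - 34 = 8

8


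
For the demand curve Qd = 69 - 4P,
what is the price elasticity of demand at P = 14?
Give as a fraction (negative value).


dQ/dP = -4
At P = 14: Q = 69 - 4*14 = 13
E = (dQ/dP)(P/Q) = (-4)(14/13) = -56/13

-56/13


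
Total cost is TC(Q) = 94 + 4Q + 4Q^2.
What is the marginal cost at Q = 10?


MC = dTC/dQ = 4 + 2*4*Q
At Q = 10:
MC = 4 + 8*10
MC = 4 + 80 = 84

84


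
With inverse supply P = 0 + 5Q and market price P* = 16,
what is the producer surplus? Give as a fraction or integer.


Minimum supply price (at Q=0): P_min = 0
Quantity supplied at P* = 16:
Q* = (16 - 0)/5 = 16/5
PS = (1/2) * Q* * (P* - P_min)
PS = (1/2) * 16/5 * (16 - 0)
PS = (1/2) * 16/5 * 16 = 128/5

128/5


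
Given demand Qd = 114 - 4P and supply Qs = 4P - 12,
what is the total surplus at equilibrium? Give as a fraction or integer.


Find equilibrium: 114 - 4P = 4P - 12
114 + 12 = 8P
P* = 126/8 = 63/4
Q* = 4*63/4 - 12 = 51
Inverse demand: P = 57/2 - Q/4, so P_max = 57/2
Inverse supply: P = 3 + Q/4, so P_min = 3
CS = (1/2) * 51 * (57/2 - 63/4) = 2601/8
PS = (1/2) * 51 * (63/4 - 3) = 2601/8
TS = CS + PS = 2601/8 + 2601/8 = 2601/4

2601/4


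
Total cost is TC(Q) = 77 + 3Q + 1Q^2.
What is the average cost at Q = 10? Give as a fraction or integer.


TC(10) = 77 + 3*10 + 1*10^2
TC(10) = 77 + 30 + 100 = 207
AC = TC/Q = 207/10 = 207/10

207/10


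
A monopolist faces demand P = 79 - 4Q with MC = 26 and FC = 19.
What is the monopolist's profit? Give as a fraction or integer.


MR = MC: 79 - 8Q = 26
Q* = 53/8
P* = 79 - 4*53/8 = 105/2
Profit = (P* - MC)*Q* - FC
= (105/2 - 26)*53/8 - 19
= 53/2*53/8 - 19
= 2809/16 - 19 = 2505/16

2505/16


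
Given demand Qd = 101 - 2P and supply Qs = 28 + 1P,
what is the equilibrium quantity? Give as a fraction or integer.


First find equilibrium price:
101 - 2P = 28 + 1P
P* = 73/3 = 73/3
Then substitute into demand:
Q* = 101 - 2 * 73/3 = 157/3

157/3


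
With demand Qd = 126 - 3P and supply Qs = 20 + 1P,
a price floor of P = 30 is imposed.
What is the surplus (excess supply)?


At P = 30:
Qd = 126 - 3*30 = 36
Qs = 20 + 1*30 = 50
Surplus = Qs - Qd = 50 - 36 = 14

14


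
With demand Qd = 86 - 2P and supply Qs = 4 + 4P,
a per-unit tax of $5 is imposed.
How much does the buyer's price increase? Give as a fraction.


With a per-unit tax, the buyer's price increase depends on relative slopes.
Supply slope: d = 4, Demand slope: b = 2
Buyer's price increase = d * tax / (b + d)
= 4 * 5 / (2 + 4)
= 20 / 6 = 10/3

10/3


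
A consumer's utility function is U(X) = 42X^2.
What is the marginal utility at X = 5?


MU = dU/dX = 42*2*X^(2-1)
MU = 84*X^1
At X = 5:
MU = 84 * 5^1
MU = 84 * 5 = 420

420


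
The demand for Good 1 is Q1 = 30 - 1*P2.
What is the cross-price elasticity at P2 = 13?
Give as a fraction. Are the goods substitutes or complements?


dQ1/dP2 = -1
At P2 = 13: Q1 = 30 - 1*13 = 17
Exy = (dQ1/dP2)(P2/Q1) = -1 * 13 / 17 = -13/17
Since Exy < 0, the goods are complements.

-13/17 (complements)


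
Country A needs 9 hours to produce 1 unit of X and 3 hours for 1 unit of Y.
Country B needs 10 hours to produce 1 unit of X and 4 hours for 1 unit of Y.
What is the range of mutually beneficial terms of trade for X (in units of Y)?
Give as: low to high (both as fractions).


Opportunity cost of X for Country A = hours_X / hours_Y = 9/3 = 3 units of Y
Opportunity cost of X for Country B = hours_X / hours_Y = 10/4 = 5/2 units of Y
Terms of trade must be between the two opportunity costs.
Range: 5/2 to 3

5/2 to 3


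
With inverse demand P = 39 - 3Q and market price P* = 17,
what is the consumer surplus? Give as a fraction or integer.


Maximum willingness to pay (at Q=0): P_max = 39
Quantity demanded at P* = 17:
Q* = (39 - 17)/3 = 22/3
CS = (1/2) * Q* * (P_max - P*)
CS = (1/2) * 22/3 * (39 - 17)
CS = (1/2) * 22/3 * 22 = 242/3

242/3


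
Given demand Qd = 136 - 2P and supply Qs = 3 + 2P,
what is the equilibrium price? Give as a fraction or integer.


At equilibrium, Qd = Qs.
136 - 2P = 3 + 2P
136 - 3 = 2P + 2P
133 = 4P
P* = 133/4 = 133/4

133/4


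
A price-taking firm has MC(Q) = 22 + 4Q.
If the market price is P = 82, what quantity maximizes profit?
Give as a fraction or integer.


In perfect competition, profit is maximized where P = MC.
82 = 22 + 4Q
60 = 4Q
Q* = 60/4 = 15

15


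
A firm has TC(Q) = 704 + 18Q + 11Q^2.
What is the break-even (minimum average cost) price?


AC(Q) = 704/Q + 18 + 11Q
To minimize: dAC/dQ = -704/Q^2 + 11 = 0
Q^2 = 704/11 = 64
Q* = 8
Min AC = 704/8 + 18 + 11*8
Min AC = 88 + 18 + 88 = 194

194


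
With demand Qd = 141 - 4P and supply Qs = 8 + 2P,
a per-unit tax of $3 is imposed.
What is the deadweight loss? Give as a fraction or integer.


Pre-tax equilibrium quantity: Q* = 157/3
Post-tax equilibrium quantity: Q_tax = 145/3
Reduction in quantity: Q* - Q_tax = 4
DWL = (1/2) * tax * (Q* - Q_tax)
DWL = (1/2) * 3 * 4 = 6

6


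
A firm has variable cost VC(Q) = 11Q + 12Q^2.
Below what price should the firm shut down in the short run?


AVC(Q) = VC(Q)/Q = 11 + 12Q
AVC is increasing in Q, so minimum AVC is at Q -> 0+.
Min AVC = 11
The firm should shut down if P < 11.

11


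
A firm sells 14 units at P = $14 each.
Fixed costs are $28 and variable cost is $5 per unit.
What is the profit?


Total Revenue = P * Q = 14 * 14 = $196
Total Cost = FC + VC*Q = 28 + 5*14 = $98
Profit = TR - TC = 196 - 98 = $98

$98


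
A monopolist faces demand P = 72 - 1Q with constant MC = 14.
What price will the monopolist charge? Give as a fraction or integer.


MR = 72 - 2Q
Set MR = MC: 72 - 2Q = 14
Q* = 29
Substitute into demand:
P* = 72 - 1*29 = 43

43


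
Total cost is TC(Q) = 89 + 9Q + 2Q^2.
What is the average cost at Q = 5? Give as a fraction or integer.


TC(5) = 89 + 9*5 + 2*5^2
TC(5) = 89 + 45 + 50 = 184
AC = TC/Q = 184/5 = 184/5

184/5


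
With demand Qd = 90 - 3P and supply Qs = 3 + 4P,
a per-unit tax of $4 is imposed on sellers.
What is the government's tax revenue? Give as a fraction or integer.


With tax on sellers, new supply: Qs' = 3 + 4(P - 4)
= 4P - 13
New equilibrium quantity:
Q_new = 321/7
Tax revenue = tax * Q_new = 4 * 321/7 = 1284/7

1284/7


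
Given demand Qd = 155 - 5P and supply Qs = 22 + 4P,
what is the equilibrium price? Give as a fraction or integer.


At equilibrium, Qd = Qs.
155 - 5P = 22 + 4P
155 - 22 = 5P + 4P
133 = 9P
P* = 133/9 = 133/9

133/9


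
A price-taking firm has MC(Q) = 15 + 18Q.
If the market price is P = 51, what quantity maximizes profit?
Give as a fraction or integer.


In perfect competition, profit is maximized where P = MC.
51 = 15 + 18Q
36 = 18Q
Q* = 36/18 = 2

2


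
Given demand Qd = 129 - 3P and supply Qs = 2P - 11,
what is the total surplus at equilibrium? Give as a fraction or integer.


Find equilibrium: 129 - 3P = 2P - 11
129 + 11 = 5P
P* = 140/5 = 28
Q* = 2*28 - 11 = 45
Inverse demand: P = 43 - Q/3, so P_max = 43
Inverse supply: P = 11/2 + Q/2, so P_min = 11/2
CS = (1/2) * 45 * (43 - 28) = 675/2
PS = (1/2) * 45 * (28 - 11/2) = 2025/4
TS = CS + PS = 675/2 + 2025/4 = 3375/4

3375/4


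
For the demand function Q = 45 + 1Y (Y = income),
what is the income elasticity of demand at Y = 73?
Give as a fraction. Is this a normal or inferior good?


dQ/dY = 1
At Y = 73: Q = 45 + 1*73 = 118
Ey = (dQ/dY)(Y/Q) = 1 * 73 / 118 = 73/118
Since Ey > 0, this is a normal good.

73/118 (normal good)


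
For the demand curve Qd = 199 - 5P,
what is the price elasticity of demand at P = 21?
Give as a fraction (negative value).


dQ/dP = -5
At P = 21: Q = 199 - 5*21 = 94
E = (dQ/dP)(P/Q) = (-5)(21/94) = -105/94

-105/94


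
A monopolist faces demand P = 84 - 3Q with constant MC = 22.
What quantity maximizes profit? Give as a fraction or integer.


TR = P*Q = (84 - 3Q)Q = 84Q - 3Q^2
MR = dTR/dQ = 84 - 6Q
Set MR = MC:
84 - 6Q = 22
62 = 6Q
Q* = 62/6 = 31/3

31/3


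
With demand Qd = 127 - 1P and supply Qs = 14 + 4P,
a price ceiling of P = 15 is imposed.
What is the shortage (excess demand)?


At P = 15:
Qd = 127 - 1*15 = 112
Qs = 14 + 4*15 = 74
Shortage = Qd - Qs = 112 - 74 = 38

38


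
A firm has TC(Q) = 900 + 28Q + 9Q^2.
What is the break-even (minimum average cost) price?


AC(Q) = 900/Q + 28 + 9Q
To minimize: dAC/dQ = -900/Q^2 + 9 = 0
Q^2 = 900/9 = 100
Q* = 10
Min AC = 900/10 + 28 + 9*10
Min AC = 90 + 28 + 90 = 208

208


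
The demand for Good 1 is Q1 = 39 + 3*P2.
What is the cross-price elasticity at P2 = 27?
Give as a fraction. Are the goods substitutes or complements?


dQ1/dP2 = 3
At P2 = 27: Q1 = 39 + 3*27 = 120
Exy = (dQ1/dP2)(P2/Q1) = 3 * 27 / 120 = 27/40
Since Exy > 0, the goods are substitutes.

27/40 (substitutes)


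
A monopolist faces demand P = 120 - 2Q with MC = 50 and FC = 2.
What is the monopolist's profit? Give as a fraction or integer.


MR = MC: 120 - 4Q = 50
Q* = 35/2
P* = 120 - 2*35/2 = 85
Profit = (P* - MC)*Q* - FC
= (85 - 50)*35/2 - 2
= 35*35/2 - 2
= 1225/2 - 2 = 1221/2

1221/2


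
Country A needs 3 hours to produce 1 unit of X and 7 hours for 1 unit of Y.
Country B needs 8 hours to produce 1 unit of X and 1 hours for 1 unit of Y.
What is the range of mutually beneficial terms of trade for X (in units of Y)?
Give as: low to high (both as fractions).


Opportunity cost of X for Country A = hours_X / hours_Y = 3/7 = 3/7 units of Y
Opportunity cost of X for Country B = hours_X / hours_Y = 8/1 = 8 units of Y
Terms of trade must be between the two opportunity costs.
Range: 3/7 to 8

3/7 to 8


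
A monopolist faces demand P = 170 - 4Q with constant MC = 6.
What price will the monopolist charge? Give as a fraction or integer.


MR = 170 - 8Q
Set MR = MC: 170 - 8Q = 6
Q* = 41/2
Substitute into demand:
P* = 170 - 4*41/2 = 88

88


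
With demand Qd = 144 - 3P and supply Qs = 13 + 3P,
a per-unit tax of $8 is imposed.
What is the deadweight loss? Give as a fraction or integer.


Pre-tax equilibrium quantity: Q* = 157/2
Post-tax equilibrium quantity: Q_tax = 133/2
Reduction in quantity: Q* - Q_tax = 12
DWL = (1/2) * tax * (Q* - Q_tax)
DWL = (1/2) * 8 * 12 = 48

48


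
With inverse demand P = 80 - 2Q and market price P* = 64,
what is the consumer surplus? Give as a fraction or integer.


Maximum willingness to pay (at Q=0): P_max = 80
Quantity demanded at P* = 64:
Q* = (80 - 64)/2 = 8
CS = (1/2) * Q* * (P_max - P*)
CS = (1/2) * 8 * (80 - 64)
CS = (1/2) * 8 * 16 = 64

64


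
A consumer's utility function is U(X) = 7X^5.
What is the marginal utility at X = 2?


MU = dU/dX = 7*5*X^(5-1)
MU = 35*X^4
At X = 2:
MU = 35 * 2^4
MU = 35 * 16 = 560

560


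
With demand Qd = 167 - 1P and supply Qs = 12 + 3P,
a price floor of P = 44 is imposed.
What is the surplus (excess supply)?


At P = 44:
Qd = 167 - 1*44 = 123
Qs = 12 + 3*44 = 144
Surplus = Qs - Qd = 144 - 123 = 21

21


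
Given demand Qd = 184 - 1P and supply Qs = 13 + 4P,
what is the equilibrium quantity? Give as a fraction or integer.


First find equilibrium price:
184 - 1P = 13 + 4P
P* = 171/5 = 171/5
Then substitute into demand:
Q* = 184 - 1 * 171/5 = 749/5

749/5


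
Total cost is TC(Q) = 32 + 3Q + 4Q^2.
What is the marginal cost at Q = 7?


MC = dTC/dQ = 3 + 2*4*Q
At Q = 7:
MC = 3 + 8*7
MC = 3 + 56 = 59

59


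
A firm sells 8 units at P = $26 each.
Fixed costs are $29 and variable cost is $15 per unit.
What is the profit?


Total Revenue = P * Q = 26 * 8 = $208
Total Cost = FC + VC*Q = 29 + 15*8 = $149
Profit = TR - TC = 208 - 149 = $59

$59


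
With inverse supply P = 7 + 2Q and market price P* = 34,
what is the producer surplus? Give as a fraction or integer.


Minimum supply price (at Q=0): P_min = 7
Quantity supplied at P* = 34:
Q* = (34 - 7)/2 = 27/2
PS = (1/2) * Q* * (P* - P_min)
PS = (1/2) * 27/2 * (34 - 7)
PS = (1/2) * 27/2 * 27 = 729/4

729/4


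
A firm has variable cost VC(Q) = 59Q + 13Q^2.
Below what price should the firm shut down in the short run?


AVC(Q) = VC(Q)/Q = 59 + 13Q
AVC is increasing in Q, so minimum AVC is at Q -> 0+.
Min AVC = 59
The firm should shut down if P < 59.

59


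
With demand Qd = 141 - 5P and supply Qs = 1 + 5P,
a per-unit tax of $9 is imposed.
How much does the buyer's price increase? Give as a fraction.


With a per-unit tax, the buyer's price increase depends on relative slopes.
Supply slope: d = 5, Demand slope: b = 5
Buyer's price increase = d * tax / (b + d)
= 5 * 9 / (5 + 5)
= 45 / 10 = 9/2

9/2


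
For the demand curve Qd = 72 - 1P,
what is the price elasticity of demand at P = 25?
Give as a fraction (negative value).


dQ/dP = -1
At P = 25: Q = 72 - 1*25 = 47
E = (dQ/dP)(P/Q) = (-1)(25/47) = -25/47

-25/47


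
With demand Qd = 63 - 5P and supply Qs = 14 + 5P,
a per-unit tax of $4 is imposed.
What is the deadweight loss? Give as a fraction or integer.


Pre-tax equilibrium quantity: Q* = 77/2
Post-tax equilibrium quantity: Q_tax = 57/2
Reduction in quantity: Q* - Q_tax = 10
DWL = (1/2) * tax * (Q* - Q_tax)
DWL = (1/2) * 4 * 10 = 20

20


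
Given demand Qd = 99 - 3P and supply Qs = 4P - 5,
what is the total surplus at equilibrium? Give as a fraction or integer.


Find equilibrium: 99 - 3P = 4P - 5
99 + 5 = 7P
P* = 104/7 = 104/7
Q* = 4*104/7 - 5 = 381/7
Inverse demand: P = 33 - Q/3, so P_max = 33
Inverse supply: P = 5/4 + Q/4, so P_min = 5/4
CS = (1/2) * 381/7 * (33 - 104/7) = 48387/98
PS = (1/2) * 381/7 * (104/7 - 5/4) = 145161/392
TS = CS + PS = 48387/98 + 145161/392 = 48387/56

48387/56


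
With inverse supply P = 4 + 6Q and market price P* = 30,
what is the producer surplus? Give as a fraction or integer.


Minimum supply price (at Q=0): P_min = 4
Quantity supplied at P* = 30:
Q* = (30 - 4)/6 = 13/3
PS = (1/2) * Q* * (P* - P_min)
PS = (1/2) * 13/3 * (30 - 4)
PS = (1/2) * 13/3 * 26 = 169/3

169/3


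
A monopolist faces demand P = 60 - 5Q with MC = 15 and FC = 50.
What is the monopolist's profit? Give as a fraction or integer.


MR = MC: 60 - 10Q = 15
Q* = 9/2
P* = 60 - 5*9/2 = 75/2
Profit = (P* - MC)*Q* - FC
= (75/2 - 15)*9/2 - 50
= 45/2*9/2 - 50
= 405/4 - 50 = 205/4

205/4


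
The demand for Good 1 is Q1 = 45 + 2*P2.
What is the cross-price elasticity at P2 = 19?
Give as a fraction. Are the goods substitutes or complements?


dQ1/dP2 = 2
At P2 = 19: Q1 = 45 + 2*19 = 83
Exy = (dQ1/dP2)(P2/Q1) = 2 * 19 / 83 = 38/83
Since Exy > 0, the goods are substitutes.

38/83 (substitutes)


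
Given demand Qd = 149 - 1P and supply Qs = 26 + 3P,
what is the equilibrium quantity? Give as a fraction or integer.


First find equilibrium price:
149 - 1P = 26 + 3P
P* = 123/4 = 123/4
Then substitute into demand:
Q* = 149 - 1 * 123/4 = 473/4

473/4


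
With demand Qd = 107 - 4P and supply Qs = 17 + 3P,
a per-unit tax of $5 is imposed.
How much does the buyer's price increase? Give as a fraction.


With a per-unit tax, the buyer's price increase depends on relative slopes.
Supply slope: d = 3, Demand slope: b = 4
Buyer's price increase = d * tax / (b + d)
= 3 * 5 / (4 + 3)
= 15 / 7 = 15/7

15/7


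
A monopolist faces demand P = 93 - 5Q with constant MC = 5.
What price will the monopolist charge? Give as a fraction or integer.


MR = 93 - 10Q
Set MR = MC: 93 - 10Q = 5
Q* = 44/5
Substitute into demand:
P* = 93 - 5*44/5 = 49

49


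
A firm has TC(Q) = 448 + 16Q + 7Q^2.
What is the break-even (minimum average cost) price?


AC(Q) = 448/Q + 16 + 7Q
To minimize: dAC/dQ = -448/Q^2 + 7 = 0
Q^2 = 448/7 = 64
Q* = 8
Min AC = 448/8 + 16 + 7*8
Min AC = 56 + 16 + 56 = 128

128


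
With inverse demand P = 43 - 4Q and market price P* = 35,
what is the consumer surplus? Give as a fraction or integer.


Maximum willingness to pay (at Q=0): P_max = 43
Quantity demanded at P* = 35:
Q* = (43 - 35)/4 = 2
CS = (1/2) * Q* * (P_max - P*)
CS = (1/2) * 2 * (43 - 35)
CS = (1/2) * 2 * 8 = 8

8


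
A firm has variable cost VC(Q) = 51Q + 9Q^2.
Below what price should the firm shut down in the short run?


AVC(Q) = VC(Q)/Q = 51 + 9Q
AVC is increasing in Q, so minimum AVC is at Q -> 0+.
Min AVC = 51
The firm should shut down if P < 51.

51


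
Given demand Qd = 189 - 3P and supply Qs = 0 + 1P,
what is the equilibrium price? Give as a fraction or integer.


At equilibrium, Qd = Qs.
189 - 3P = 0 + 1P
189 - 0 = 3P + 1P
189 = 4P
P* = 189/4 = 189/4

189/4


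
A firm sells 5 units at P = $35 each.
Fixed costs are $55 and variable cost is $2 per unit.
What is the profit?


Total Revenue = P * Q = 35 * 5 = $175
Total Cost = FC + VC*Q = 55 + 2*5 = $65
Profit = TR - TC = 175 - 65 = $110

$110


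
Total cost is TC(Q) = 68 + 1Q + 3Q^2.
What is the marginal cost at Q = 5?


MC = dTC/dQ = 1 + 2*3*Q
At Q = 5:
MC = 1 + 6*5
MC = 1 + 30 = 31

31


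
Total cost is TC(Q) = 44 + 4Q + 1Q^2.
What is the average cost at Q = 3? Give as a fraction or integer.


TC(3) = 44 + 4*3 + 1*3^2
TC(3) = 44 + 12 + 9 = 65
AC = TC/Q = 65/3 = 65/3

65/3


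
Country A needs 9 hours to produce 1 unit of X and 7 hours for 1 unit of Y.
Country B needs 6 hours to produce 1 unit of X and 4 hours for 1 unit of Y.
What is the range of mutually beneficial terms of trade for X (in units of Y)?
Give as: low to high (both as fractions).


Opportunity cost of X for Country A = hours_X / hours_Y = 9/7 = 9/7 units of Y
Opportunity cost of X for Country B = hours_X / hours_Y = 6/4 = 3/2 units of Y
Terms of trade must be between the two opportunity costs.
Range: 9/7 to 3/2

9/7 to 3/2


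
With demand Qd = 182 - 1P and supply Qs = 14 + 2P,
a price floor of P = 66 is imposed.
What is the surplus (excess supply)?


At P = 66:
Qd = 182 - 1*66 = 116
Qs = 14 + 2*66 = 146
Surplus = Qs - Qd = 146 - 116 = 30

30


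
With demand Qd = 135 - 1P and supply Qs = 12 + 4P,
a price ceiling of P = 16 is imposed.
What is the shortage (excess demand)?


At P = 16:
Qd = 135 - 1*16 = 119
Qs = 12 + 4*16 = 76
Shortage = Qd - Qs = 119 - 76 = 43

43


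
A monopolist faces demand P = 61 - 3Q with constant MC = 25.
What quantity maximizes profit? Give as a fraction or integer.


TR = P*Q = (61 - 3Q)Q = 61Q - 3Q^2
MR = dTR/dQ = 61 - 6Q
Set MR = MC:
61 - 6Q = 25
36 = 6Q
Q* = 36/6 = 6

6


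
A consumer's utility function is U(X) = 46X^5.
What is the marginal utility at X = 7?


MU = dU/dX = 46*5*X^(5-1)
MU = 230*X^4
At X = 7:
MU = 230 * 7^4
MU = 230 * 2401 = 552230

552230


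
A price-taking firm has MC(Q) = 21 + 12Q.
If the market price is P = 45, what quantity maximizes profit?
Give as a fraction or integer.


In perfect competition, profit is maximized where P = MC.
45 = 21 + 12Q
24 = 12Q
Q* = 24/12 = 2

2


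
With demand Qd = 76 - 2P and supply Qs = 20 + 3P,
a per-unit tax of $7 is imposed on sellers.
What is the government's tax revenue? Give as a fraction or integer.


With tax on sellers, new supply: Qs' = 20 + 3(P - 7)
= 3P - 1
New equilibrium quantity:
Q_new = 226/5
Tax revenue = tax * Q_new = 7 * 226/5 = 1582/5

1582/5


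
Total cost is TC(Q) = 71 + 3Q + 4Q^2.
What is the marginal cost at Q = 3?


MC = dTC/dQ = 3 + 2*4*Q
At Q = 3:
MC = 3 + 8*3
MC = 3 + 24 = 27

27


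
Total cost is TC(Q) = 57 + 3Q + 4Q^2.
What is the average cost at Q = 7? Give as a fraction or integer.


TC(7) = 57 + 3*7 + 4*7^2
TC(7) = 57 + 21 + 196 = 274
AC = TC/Q = 274/7 = 274/7

274/7


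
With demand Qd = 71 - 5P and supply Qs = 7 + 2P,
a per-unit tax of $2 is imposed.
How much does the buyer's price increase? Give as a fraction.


With a per-unit tax, the buyer's price increase depends on relative slopes.
Supply slope: d = 2, Demand slope: b = 5
Buyer's price increase = d * tax / (b + d)
= 2 * 2 / (5 + 2)
= 4 / 7 = 4/7

4/7


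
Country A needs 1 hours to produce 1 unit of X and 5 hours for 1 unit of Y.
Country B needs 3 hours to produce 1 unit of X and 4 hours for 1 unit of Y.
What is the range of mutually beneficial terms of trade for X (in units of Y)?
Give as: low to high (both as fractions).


Opportunity cost of X for Country A = hours_X / hours_Y = 1/5 = 1/5 units of Y
Opportunity cost of X for Country B = hours_X / hours_Y = 3/4 = 3/4 units of Y
Terms of trade must be between the two opportunity costs.
Range: 1/5 to 3/4

1/5 to 3/4


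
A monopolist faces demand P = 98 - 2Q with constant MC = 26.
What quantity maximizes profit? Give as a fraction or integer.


TR = P*Q = (98 - 2Q)Q = 98Q - 2Q^2
MR = dTR/dQ = 98 - 4Q
Set MR = MC:
98 - 4Q = 26
72 = 4Q
Q* = 72/4 = 18

18


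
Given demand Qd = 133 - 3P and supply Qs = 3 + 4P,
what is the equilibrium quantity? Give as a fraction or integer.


First find equilibrium price:
133 - 3P = 3 + 4P
P* = 130/7 = 130/7
Then substitute into demand:
Q* = 133 - 3 * 130/7 = 541/7

541/7


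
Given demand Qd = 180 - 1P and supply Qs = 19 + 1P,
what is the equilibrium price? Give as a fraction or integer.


At equilibrium, Qd = Qs.
180 - 1P = 19 + 1P
180 - 19 = 1P + 1P
161 = 2P
P* = 161/2 = 161/2

161/2


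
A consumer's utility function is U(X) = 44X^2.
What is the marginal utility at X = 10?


MU = dU/dX = 44*2*X^(2-1)
MU = 88*X^1
At X = 10:
MU = 88 * 10^1
MU = 88 * 10 = 880

880


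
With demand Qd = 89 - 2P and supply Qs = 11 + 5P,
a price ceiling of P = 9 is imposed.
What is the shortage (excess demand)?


At P = 9:
Qd = 89 - 2*9 = 71
Qs = 11 + 5*9 = 56
Shortage = Qd - Qs = 71 - 56 = 15

15


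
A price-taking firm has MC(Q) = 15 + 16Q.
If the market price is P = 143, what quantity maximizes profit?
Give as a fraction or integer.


In perfect competition, profit is maximized where P = MC.
143 = 15 + 16Q
128 = 16Q
Q* = 128/16 = 8

8


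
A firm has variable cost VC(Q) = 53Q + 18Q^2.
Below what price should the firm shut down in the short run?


AVC(Q) = VC(Q)/Q = 53 + 18Q
AVC is increasing in Q, so minimum AVC is at Q -> 0+.
Min AVC = 53
The firm should shut down if P < 53.

53


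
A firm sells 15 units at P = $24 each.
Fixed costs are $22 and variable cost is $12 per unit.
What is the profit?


Total Revenue = P * Q = 24 * 15 = $360
Total Cost = FC + VC*Q = 22 + 12*15 = $202
Profit = TR - TC = 360 - 202 = $158

$158


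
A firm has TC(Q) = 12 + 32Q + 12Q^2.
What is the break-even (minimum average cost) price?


AC(Q) = 12/Q + 32 + 12Q
To minimize: dAC/dQ = -12/Q^2 + 12 = 0
Q^2 = 12/12 = 1
Q* = 1
Min AC = 12/1 + 32 + 12*1
Min AC = 12 + 32 + 12 = 56

56


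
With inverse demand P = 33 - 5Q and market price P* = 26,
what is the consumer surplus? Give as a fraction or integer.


Maximum willingness to pay (at Q=0): P_max = 33
Quantity demanded at P* = 26:
Q* = (33 - 26)/5 = 7/5
CS = (1/2) * Q* * (P_max - P*)
CS = (1/2) * 7/5 * (33 - 26)
CS = (1/2) * 7/5 * 7 = 49/10

49/10


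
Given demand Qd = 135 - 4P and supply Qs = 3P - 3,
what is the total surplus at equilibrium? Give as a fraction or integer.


Find equilibrium: 135 - 4P = 3P - 3
135 + 3 = 7P
P* = 138/7 = 138/7
Q* = 3*138/7 - 3 = 393/7
Inverse demand: P = 135/4 - Q/4, so P_max = 135/4
Inverse supply: P = 1 + Q/3, so P_min = 1
CS = (1/2) * 393/7 * (135/4 - 138/7) = 154449/392
PS = (1/2) * 393/7 * (138/7 - 1) = 51483/98
TS = CS + PS = 154449/392 + 51483/98 = 51483/56

51483/56


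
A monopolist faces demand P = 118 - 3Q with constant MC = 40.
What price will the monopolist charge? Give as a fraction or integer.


MR = 118 - 6Q
Set MR = MC: 118 - 6Q = 40
Q* = 13
Substitute into demand:
P* = 118 - 3*13 = 79

79


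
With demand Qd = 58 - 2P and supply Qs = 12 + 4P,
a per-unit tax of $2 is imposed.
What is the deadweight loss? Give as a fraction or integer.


Pre-tax equilibrium quantity: Q* = 128/3
Post-tax equilibrium quantity: Q_tax = 40
Reduction in quantity: Q* - Q_tax = 8/3
DWL = (1/2) * tax * (Q* - Q_tax)
DWL = (1/2) * 2 * 8/3 = 8/3

8/3


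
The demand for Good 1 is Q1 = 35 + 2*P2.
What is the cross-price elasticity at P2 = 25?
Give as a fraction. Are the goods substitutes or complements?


dQ1/dP2 = 2
At P2 = 25: Q1 = 35 + 2*25 = 85
Exy = (dQ1/dP2)(P2/Q1) = 2 * 25 / 85 = 10/17
Since Exy > 0, the goods are substitutes.

10/17 (substitutes)


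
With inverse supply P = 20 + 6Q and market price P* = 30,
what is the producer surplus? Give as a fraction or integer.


Minimum supply price (at Q=0): P_min = 20
Quantity supplied at P* = 30:
Q* = (30 - 20)/6 = 5/3
PS = (1/2) * Q* * (P* - P_min)
PS = (1/2) * 5/3 * (30 - 20)
PS = (1/2) * 5/3 * 10 = 25/3

25/3


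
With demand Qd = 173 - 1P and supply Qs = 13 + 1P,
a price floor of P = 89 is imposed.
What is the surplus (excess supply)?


At P = 89:
Qd = 173 - 1*89 = 84
Qs = 13 + 1*89 = 102
Surplus = Qs - Qd = 102 - 84 = 18

18


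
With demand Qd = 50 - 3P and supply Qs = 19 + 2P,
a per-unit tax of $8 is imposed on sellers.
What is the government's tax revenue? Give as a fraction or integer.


With tax on sellers, new supply: Qs' = 19 + 2(P - 8)
= 3 + 2P
New equilibrium quantity:
Q_new = 109/5
Tax revenue = tax * Q_new = 8 * 109/5 = 872/5

872/5


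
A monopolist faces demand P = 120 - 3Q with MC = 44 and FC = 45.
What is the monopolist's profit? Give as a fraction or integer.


MR = MC: 120 - 6Q = 44
Q* = 38/3
P* = 120 - 3*38/3 = 82
Profit = (P* - MC)*Q* - FC
= (82 - 44)*38/3 - 45
= 38*38/3 - 45
= 1444/3 - 45 = 1309/3

1309/3


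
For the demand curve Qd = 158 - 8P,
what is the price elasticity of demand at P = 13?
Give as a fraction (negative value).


dQ/dP = -8
At P = 13: Q = 158 - 8*13 = 54
E = (dQ/dP)(P/Q) = (-8)(13/54) = -52/27

-52/27


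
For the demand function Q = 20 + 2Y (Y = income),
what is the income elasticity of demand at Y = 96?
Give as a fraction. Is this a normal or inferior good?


dQ/dY = 2
At Y = 96: Q = 20 + 2*96 = 212
Ey = (dQ/dY)(Y/Q) = 2 * 96 / 212 = 48/53
Since Ey > 0, this is a normal good.

48/53 (normal good)


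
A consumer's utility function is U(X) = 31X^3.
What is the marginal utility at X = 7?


MU = dU/dX = 31*3*X^(3-1)
MU = 93*X^2
At X = 7:
MU = 93 * 7^2
MU = 93 * 49 = 4557

4557


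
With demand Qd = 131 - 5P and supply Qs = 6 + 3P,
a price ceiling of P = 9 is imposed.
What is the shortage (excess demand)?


At P = 9:
Qd = 131 - 5*9 = 86
Qs = 6 + 3*9 = 33
Shortage = Qd - Qs = 86 - 33 = 53

53


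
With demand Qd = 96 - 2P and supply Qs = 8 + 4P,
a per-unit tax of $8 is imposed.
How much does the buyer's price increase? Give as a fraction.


With a per-unit tax, the buyer's price increase depends on relative slopes.
Supply slope: d = 4, Demand slope: b = 2
Buyer's price increase = d * tax / (b + d)
= 4 * 8 / (2 + 4)
= 32 / 6 = 16/3

16/3


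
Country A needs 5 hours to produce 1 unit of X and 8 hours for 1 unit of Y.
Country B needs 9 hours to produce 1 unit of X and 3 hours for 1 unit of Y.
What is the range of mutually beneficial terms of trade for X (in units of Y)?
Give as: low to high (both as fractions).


Opportunity cost of X for Country A = hours_X / hours_Y = 5/8 = 5/8 units of Y
Opportunity cost of X for Country B = hours_X / hours_Y = 9/3 = 3 units of Y
Terms of trade must be between the two opportunity costs.
Range: 5/8 to 3

5/8 to 3


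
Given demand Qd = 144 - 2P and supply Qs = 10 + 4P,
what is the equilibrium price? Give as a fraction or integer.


At equilibrium, Qd = Qs.
144 - 2P = 10 + 4P
144 - 10 = 2P + 4P
134 = 6P
P* = 134/6 = 67/3

67/3


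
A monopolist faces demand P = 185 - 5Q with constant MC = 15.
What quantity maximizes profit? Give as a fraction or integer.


TR = P*Q = (185 - 5Q)Q = 185Q - 5Q^2
MR = dTR/dQ = 185 - 10Q
Set MR = MC:
185 - 10Q = 15
170 = 10Q
Q* = 170/10 = 17

17


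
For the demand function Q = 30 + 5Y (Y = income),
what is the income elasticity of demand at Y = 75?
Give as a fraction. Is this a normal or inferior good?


dQ/dY = 5
At Y = 75: Q = 30 + 5*75 = 405
Ey = (dQ/dY)(Y/Q) = 5 * 75 / 405 = 25/27
Since Ey > 0, this is a normal good.

25/27 (normal good)


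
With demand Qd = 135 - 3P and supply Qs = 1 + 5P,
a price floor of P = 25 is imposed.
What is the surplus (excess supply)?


At P = 25:
Qd = 135 - 3*25 = 60
Qs = 1 + 5*25 = 126
Surplus = Qs - Qd = 126 - 60 = 66

66


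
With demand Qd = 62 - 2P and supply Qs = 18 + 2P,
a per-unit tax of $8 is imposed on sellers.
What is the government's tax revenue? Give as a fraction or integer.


With tax on sellers, new supply: Qs' = 18 + 2(P - 8)
= 2 + 2P
New equilibrium quantity:
Q_new = 32
Tax revenue = tax * Q_new = 8 * 32 = 256

256


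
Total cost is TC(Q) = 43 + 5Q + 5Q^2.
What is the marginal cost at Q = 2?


MC = dTC/dQ = 5 + 2*5*Q
At Q = 2:
MC = 5 + 10*2
MC = 5 + 20 = 25

25


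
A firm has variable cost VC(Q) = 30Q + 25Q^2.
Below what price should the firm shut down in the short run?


AVC(Q) = VC(Q)/Q = 30 + 25Q
AVC is increasing in Q, so minimum AVC is at Q -> 0+.
Min AVC = 30
The firm should shut down if P < 30.

30


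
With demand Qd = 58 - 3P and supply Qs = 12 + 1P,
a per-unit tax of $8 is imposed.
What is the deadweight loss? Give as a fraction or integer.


Pre-tax equilibrium quantity: Q* = 47/2
Post-tax equilibrium quantity: Q_tax = 35/2
Reduction in quantity: Q* - Q_tax = 6
DWL = (1/2) * tax * (Q* - Q_tax)
DWL = (1/2) * 8 * 6 = 24

24


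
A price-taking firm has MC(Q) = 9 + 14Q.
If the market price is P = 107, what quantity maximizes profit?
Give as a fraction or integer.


In perfect competition, profit is maximized where P = MC.
107 = 9 + 14Q
98 = 14Q
Q* = 98/14 = 7

7


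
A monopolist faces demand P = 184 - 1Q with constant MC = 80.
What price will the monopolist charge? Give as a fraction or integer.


MR = 184 - 2Q
Set MR = MC: 184 - 2Q = 80
Q* = 52
Substitute into demand:
P* = 184 - 1*52 = 132

132


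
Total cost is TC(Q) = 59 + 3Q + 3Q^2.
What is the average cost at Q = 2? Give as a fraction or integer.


TC(2) = 59 + 3*2 + 3*2^2
TC(2) = 59 + 6 + 12 = 77
AC = TC/Q = 77/2 = 77/2

77/2


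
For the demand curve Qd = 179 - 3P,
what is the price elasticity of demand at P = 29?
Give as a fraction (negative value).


dQ/dP = -3
At P = 29: Q = 179 - 3*29 = 92
E = (dQ/dP)(P/Q) = (-3)(29/92) = -87/92

-87/92


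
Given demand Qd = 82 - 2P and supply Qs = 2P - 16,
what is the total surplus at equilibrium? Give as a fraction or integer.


Find equilibrium: 82 - 2P = 2P - 16
82 + 16 = 4P
P* = 98/4 = 49/2
Q* = 2*49/2 - 16 = 33
Inverse demand: P = 41 - Q/2, so P_max = 41
Inverse supply: P = 8 + Q/2, so P_min = 8
CS = (1/2) * 33 * (41 - 49/2) = 1089/4
PS = (1/2) * 33 * (49/2 - 8) = 1089/4
TS = CS + PS = 1089/4 + 1089/4 = 1089/2

1089/2


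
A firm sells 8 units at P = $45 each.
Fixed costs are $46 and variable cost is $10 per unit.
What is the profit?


Total Revenue = P * Q = 45 * 8 = $360
Total Cost = FC + VC*Q = 46 + 10*8 = $126
Profit = TR - TC = 360 - 126 = $234

$234


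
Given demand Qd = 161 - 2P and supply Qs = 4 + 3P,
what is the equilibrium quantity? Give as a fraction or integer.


First find equilibrium price:
161 - 2P = 4 + 3P
P* = 157/5 = 157/5
Then substitute into demand:
Q* = 161 - 2 * 157/5 = 491/5

491/5


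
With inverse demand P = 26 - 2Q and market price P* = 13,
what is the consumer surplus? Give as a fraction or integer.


Maximum willingness to pay (at Q=0): P_max = 26
Quantity demanded at P* = 13:
Q* = (26 - 13)/2 = 13/2
CS = (1/2) * Q* * (P_max - P*)
CS = (1/2) * 13/2 * (26 - 13)
CS = (1/2) * 13/2 * 13 = 169/4

169/4


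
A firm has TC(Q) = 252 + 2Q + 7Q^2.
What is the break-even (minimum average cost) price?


AC(Q) = 252/Q + 2 + 7Q
To minimize: dAC/dQ = -252/Q^2 + 7 = 0
Q^2 = 252/7 = 36
Q* = 6
Min AC = 252/6 + 2 + 7*6
Min AC = 42 + 2 + 42 = 86

86


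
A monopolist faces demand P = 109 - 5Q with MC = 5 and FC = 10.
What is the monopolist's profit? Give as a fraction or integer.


MR = MC: 109 - 10Q = 5
Q* = 52/5
P* = 109 - 5*52/5 = 57
Profit = (P* - MC)*Q* - FC
= (57 - 5)*52/5 - 10
= 52*52/5 - 10
= 2704/5 - 10 = 2654/5

2654/5


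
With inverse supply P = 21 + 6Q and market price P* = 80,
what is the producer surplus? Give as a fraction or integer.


Minimum supply price (at Q=0): P_min = 21
Quantity supplied at P* = 80:
Q* = (80 - 21)/6 = 59/6
PS = (1/2) * Q* * (P* - P_min)
PS = (1/2) * 59/6 * (80 - 21)
PS = (1/2) * 59/6 * 59 = 3481/12

3481/12


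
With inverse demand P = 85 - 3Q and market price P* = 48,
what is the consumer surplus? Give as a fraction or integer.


Maximum willingness to pay (at Q=0): P_max = 85
Quantity demanded at P* = 48:
Q* = (85 - 48)/3 = 37/3
CS = (1/2) * Q* * (P_max - P*)
CS = (1/2) * 37/3 * (85 - 48)
CS = (1/2) * 37/3 * 37 = 1369/6

1369/6


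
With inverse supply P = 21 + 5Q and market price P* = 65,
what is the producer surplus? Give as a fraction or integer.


Minimum supply price (at Q=0): P_min = 21
Quantity supplied at P* = 65:
Q* = (65 - 21)/5 = 44/5
PS = (1/2) * Q* * (P* - P_min)
PS = (1/2) * 44/5 * (65 - 21)
PS = (1/2) * 44/5 * 44 = 968/5

968/5
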